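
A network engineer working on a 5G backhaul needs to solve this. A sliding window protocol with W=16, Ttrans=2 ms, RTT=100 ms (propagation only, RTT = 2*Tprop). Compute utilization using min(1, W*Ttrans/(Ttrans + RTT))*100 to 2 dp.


Given: W = 16, Ttrans = 2 ms, RTT = 100 ms (= 2 * Tprop, Tprop = 50 ms)
Cycle time = Ttrans + RTT = 2 + 100 = 102 ms (first packet sent until its ACK returns)
W * Ttrans = 16 * 2 = 32 ms of sending per cycle
W * Ttrans / (Ttrans + RTT) = 32 / 102 = 0.313725
U = min(1, 0.313725) = 0.313725
U% = 31.37%

31.37


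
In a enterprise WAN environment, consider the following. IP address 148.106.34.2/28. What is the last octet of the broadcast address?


Given: IP = 148.106.34.2, prefix = /28
Host bits = 32 - 28 = 4
Network last octet = 2 AND mask = 0
Host part size = 2^4 - 1 = 15
Broadcast last octet = 0 OR 15 = 15

15


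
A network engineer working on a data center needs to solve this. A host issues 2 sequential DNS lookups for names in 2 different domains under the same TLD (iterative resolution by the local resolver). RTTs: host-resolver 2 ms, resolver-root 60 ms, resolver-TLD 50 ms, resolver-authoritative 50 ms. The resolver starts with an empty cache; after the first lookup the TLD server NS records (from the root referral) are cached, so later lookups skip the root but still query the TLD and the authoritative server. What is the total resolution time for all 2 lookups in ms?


Lookup 1 (cold cache): local + root + TLD + auth = 2 + 60 + 50 + 50 = 162 ms
Lookups 2..2 (TLD NS cached -> skip root; new domain -> still ask TLD and auth): local + TLD + auth = 2 + 50 + 50 = 102 ms each
Remaining 1 lookups: 1 * 102 = 102 ms
Total = 162 + 102 = 264 ms

264


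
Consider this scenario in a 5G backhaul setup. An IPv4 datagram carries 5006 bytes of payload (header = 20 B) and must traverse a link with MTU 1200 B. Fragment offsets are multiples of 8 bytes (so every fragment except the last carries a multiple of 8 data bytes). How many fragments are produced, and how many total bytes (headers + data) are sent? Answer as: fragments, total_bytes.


Max data per non-final fragment = floor((MTU - header)/8)*8 = floor((1200 - 20)/8)*8 = floor(1180/8)*8 = 1176 B
Final fragment needs no 8-byte alignment: it can carry up to MTU - header = 1180 B
Non-final fragments needed = ceil((payload - 1180) / 1176) = ceil(3826/1176) = ceil(3.2534) = 4
Number of fragments = 4 + 1 = 5
Fragment sizes (data): 4 * 1176 B + 302 B (last, 302 <= 1180 OK)
Total bytes sent = payload + n_frags * header = 5006 + 5*20 = 5006 + 100 = 5106 B

5, 5106


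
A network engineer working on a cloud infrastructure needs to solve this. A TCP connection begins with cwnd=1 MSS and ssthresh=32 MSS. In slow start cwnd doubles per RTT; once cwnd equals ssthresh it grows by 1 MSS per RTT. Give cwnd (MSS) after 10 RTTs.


RTT 0: cwnd = 1 MSS (initial)
RTT 1: cwnd = 2 MSS (slow start, doubled)
RTT 2: cwnd = 4 MSS (slow start, doubled)
RTT 3: cwnd = 8 MSS (slow start, doubled)
RTT 4: cwnd = 16 MSS (slow start, doubled)
RTT 5: cwnd = 32 MSS (slow start, doubled)
RTT 6: cwnd = 33 MSS (congestion avoidance, +1)
RTT 7: cwnd = 34 MSS (congestion avoidance, +1)
RTT 8: cwnd = 35 MSS (congestion avoidance, +1)
RTT 9: cwnd = 36 MSS (congestion avoidance, +1)
RTT 10: cwnd = 37 MSS (congestion avoidance, +1)

37


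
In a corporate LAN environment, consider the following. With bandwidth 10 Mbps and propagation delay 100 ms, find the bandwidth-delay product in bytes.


Given: bandwidth = 10 Mbps, delay = 100 ms
BDP in bits = 10 * 10^6 * 100 / 1000
BDP in bits = 1000000
BDP in bytes = 1000000 / 8 = 125000

125000


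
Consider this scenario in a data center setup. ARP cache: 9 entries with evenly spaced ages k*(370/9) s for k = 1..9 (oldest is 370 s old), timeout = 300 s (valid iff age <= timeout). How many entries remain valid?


Ages are k * 370/9 s for k = 1..9 (spacing = 41.1111 s).
Entry k is valid iff k * 370/9 <= 300 iff k <= 9 * 300 / 370 = 7.2973
n_valid = floor(7.2973) = 7
(n_stale = 9 - 7 = 2)

7


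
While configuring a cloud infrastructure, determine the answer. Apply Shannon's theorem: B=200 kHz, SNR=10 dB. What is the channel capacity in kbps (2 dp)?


Given: B = 200 kHz, SNR = 10 dB
SNR linear = 10^(10/10) = 10
1 + SNR = 11
log2(11) = 3.4594316186
C = 200 * 1000 * 3.4594316186 = 691886.3237 bps
C = 691.886324 kbps -> 691.89 kbps (2 dp)

691.89


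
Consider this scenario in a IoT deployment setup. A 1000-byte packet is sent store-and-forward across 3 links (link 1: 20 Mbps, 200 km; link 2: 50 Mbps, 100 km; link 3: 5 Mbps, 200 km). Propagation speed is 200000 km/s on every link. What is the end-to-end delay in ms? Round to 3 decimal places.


Packet = 1000 bytes = 8000 bits. Store-and-forward: sum (t_trans + t_prop) per link.
Link 1: t_trans = 8000/(20*10^6) s = 0.4000 ms; t_prop = 200/200000 s = 1.0000 ms; subtotal = 1.4000 ms
Link 2: t_trans = 8000/(50*10^6) s = 0.1600 ms; t_prop = 100/200000 s = 0.5000 ms; subtotal = 0.6600 ms
Link 3: t_trans = 8000/(5*10^6) s = 1.6000 ms; t_prop = 200/200000 s = 1.0000 ms; subtotal = 2.6000 ms
End-to-end = 1.4000 + 0.6600 + 2.6000 = 4.6600 ms -> 4.660 ms (3 dp)

4.660


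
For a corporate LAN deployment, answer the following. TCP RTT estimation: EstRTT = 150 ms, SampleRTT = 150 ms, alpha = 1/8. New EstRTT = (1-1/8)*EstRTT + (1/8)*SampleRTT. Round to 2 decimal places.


Given: EstRTT = 150 ms, SampleRTT = 150 ms, alpha = 1/8
New EstRTT = (1 - alpha) * EstRTT + alpha * SampleRTT
(7/8) * 150 = 131.25
(1/8) * 150 = 18.75
New EstRTT = 131.25 + 18.75 = 150 ms -> 150.00 ms (2 dp)

150.00


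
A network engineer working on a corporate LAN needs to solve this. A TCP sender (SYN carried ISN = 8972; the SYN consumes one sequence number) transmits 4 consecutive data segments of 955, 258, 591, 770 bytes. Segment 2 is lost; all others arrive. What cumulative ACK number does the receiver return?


SYN uses sequence number 8972; first data byte = ISN + 1 = 8973.
Segment 1: SEQ = 8973, len = 955 B, covers [8973, 9927]
Segment 2: SEQ = 9928, len = 258 B, covers [9928, 10185] [LOST]
Segment 3: SEQ = 10186, len = 591 B, covers [10186, 10776]
Segment 4: SEQ = 10777, len = 770 B, covers [10777, 11546]
In-order data received: bytes [8973, 9927] (segments 1..1).
Segment 2 missing -> gap begins at byte 9928; later segments buffered out of order.
Cumulative ACK = next expected in-order byte = 8973 + 955 = 9928

9928


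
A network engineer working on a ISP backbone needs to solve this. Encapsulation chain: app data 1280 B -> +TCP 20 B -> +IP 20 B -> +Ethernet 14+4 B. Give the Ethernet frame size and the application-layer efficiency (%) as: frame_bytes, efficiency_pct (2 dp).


TCP segment = 1280 + 20 = 1300 B
IP packet = 1300 + 20 = 1320 B
Ethernet frame = 1320 + 14 + 4 = 1338 B
Efficiency = app / frame = 1280 / 1338 = 0.956652 = 95.6652% -> 95.67% (2 dp)

1338, 95.67


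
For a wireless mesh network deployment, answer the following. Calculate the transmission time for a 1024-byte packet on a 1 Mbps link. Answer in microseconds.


Given: packet = 1024 bytes, bandwidth = 1 Mbps
Packet in bits = 1024 * 8 = 8192 bits
Bandwidth = 1 * 10^6 = 1000000 bps
Time = 8192 / 1000000 seconds
Time in us = 8192 * 10^6 / 1000000 = 8192

8192


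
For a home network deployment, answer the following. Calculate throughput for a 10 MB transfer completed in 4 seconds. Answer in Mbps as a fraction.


Given: file = 10 MB, time = 4 s
File in Mb = 10 * 8 = 80 Mb
Throughput = 80 / 4 Mbps
Throughput = 20 Mbps

20


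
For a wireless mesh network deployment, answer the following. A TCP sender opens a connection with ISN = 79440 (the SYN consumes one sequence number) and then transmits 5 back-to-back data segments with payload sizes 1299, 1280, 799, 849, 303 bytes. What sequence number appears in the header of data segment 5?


The SYN occupies sequence number ISN = 79440, so the first data byte is ISN + 1 = 79441.
SEQ of data segment i = (ISN + 1) + sum of payload sizes of segments 1..i-1.
Segment 1: SEQ = 79441, payload = 1299 bytes
Segment 2: SEQ = 80740, payload = 1280 bytes
Segment 3: SEQ = 82020, payload = 799 bytes
Segment 4: SEQ = 82819, payload = 849 bytes
Segment 5: SEQ = 83668, payload = 303 bytes
SEQ of segment 5 = 79441 + 1299 + 1280 + 799 + 849 = 83668

83668


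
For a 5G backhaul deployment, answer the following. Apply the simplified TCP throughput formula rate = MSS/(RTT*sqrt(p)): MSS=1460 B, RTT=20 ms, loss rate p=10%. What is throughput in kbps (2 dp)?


Given: MSS = 1460 bytes, RTT = 20 ms, loss = 10%
RTT in seconds = 20 / 1000 = 0.02
Loss rate = 10% = 0.1
sqrt(loss) = sqrt(0.1) = 0.316227766017
Throughput (bytes/s) = 1460 / (0.02 * 0.316227766017) = 230846.2692
Throughput (kbps) = 230846.2692 * 8 / 1000 = 1846.770154 -> 1846.77 kbps (2 dp)

1846.77


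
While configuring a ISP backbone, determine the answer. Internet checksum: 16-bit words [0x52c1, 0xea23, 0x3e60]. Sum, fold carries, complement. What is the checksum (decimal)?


Given words: [0x52c1, 0xea23, 0x3e60]
Step 1: Sum all words
Raw sum = 21185 + 59939 + 15968 = 97092
Step 2: Fold carry: (31556 + 1) = 31557
One's complement = ~31557 & 0xFFFF = 33978

33978


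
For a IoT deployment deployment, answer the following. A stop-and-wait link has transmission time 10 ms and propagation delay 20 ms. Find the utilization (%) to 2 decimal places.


Given: Ttrans = 10 ms, Tprop = 20 ms
RTT = 2 * Tprop = 2 * 20 = 40 ms
U = Ttrans / (Ttrans + RTT)
U = 10 / (10 + 40)
U = 10 / 50 = 0.2
U% = 20.00%

20.00


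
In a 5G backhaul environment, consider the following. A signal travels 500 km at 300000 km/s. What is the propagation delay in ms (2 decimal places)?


Given: distance = 500 km, speed = 300000 km/s
Delay = distance / speed = 500 / 300000 seconds
Delay in ms = 500 * 1000 / 300000
Delay = 1.6667 ms
Rounded to 2 dp = 1.67 ms

1.67


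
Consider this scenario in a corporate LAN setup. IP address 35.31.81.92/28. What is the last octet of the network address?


Given: IP = 35.31.81.92, prefix = /28
Subnet mask = 255.255.255.240
Last octet of IP: 92
Last octet of mask: 240
Network last octet = 92 AND 240 = 80

80


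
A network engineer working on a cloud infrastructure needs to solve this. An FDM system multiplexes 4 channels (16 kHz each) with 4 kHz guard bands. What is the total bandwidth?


Given: 4 channels, 16 kHz each, guard = 4 kHz
Channel bandwidth = 4 * 16 = 64 kHz
Guard bands = 3 gaps * 4 kHz = 12 kHz
Total = 64 + 12 = 76 kHz

76


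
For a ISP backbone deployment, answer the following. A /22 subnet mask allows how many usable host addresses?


Given: subnet mask /22
Host bits = 32 - 22 = 10
Total addresses = 2^10 = 1024
Usable hosts = 1024 - 2 (network + broadcast) = 1022

1022


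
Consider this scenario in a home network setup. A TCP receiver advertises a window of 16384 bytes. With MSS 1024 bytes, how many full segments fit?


Given: RWND = 16384 bytes, MSS = 1024 bytes
Full segments = floor(RWND / MSS)
Full segments = floor(16384 / 1024)
Full segments = floor(16.0) = 16

16


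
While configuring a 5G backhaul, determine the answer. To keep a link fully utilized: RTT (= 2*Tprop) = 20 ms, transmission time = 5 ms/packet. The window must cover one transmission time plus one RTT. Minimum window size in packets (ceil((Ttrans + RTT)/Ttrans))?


Given: Ttrans = 5 ms, RTT = 20 ms (= 2 * Tprop, Tprop = 10 ms)
Time until first ACK returns = Ttrans + RTT = 5 + 20 = 25 ms
Need W * Ttrans >= Ttrans + RTT  ->  W >= (Ttrans + RTT) / Ttrans
(Ttrans + RTT) / Ttrans = 25 / 5 = 5
W_min = ceil(5) = 5

5


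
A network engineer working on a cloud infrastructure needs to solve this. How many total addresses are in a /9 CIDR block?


Given: CIDR prefix /9
Host bits = 32 - 9 = 23
Total addresses = 2^23 = 8388608

8388608


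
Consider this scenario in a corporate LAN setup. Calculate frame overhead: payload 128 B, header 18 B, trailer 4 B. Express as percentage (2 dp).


Given: payload = 128 B, header = 18 B, trailer = 4 B
Overhead bytes = header + trailer = 18 + 4 = 22
Total frame = payload + overhead = 128 + 22 = 150
Overhead % = 22 / 150 * 100 = 14.6667% -> 14.67% (2 dp)

14.67


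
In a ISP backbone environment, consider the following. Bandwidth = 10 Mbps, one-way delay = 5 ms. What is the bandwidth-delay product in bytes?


Given: bandwidth = 10 Mbps, delay = 5 ms
BDP in bits = 10 * 10^6 * 5 / 1000
BDP in bits = 50000
BDP in bytes = 50000 / 8 = 6250

6250


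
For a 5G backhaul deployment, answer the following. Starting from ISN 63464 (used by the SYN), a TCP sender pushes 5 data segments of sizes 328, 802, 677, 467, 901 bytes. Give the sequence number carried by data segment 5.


The SYN occupies sequence number ISN = 63464, so the first data byte is ISN + 1 = 63465.
SEQ of data segment i = (ISN + 1) + sum of payload sizes of segments 1..i-1.
Segment 1: SEQ = 63465, payload = 328 bytes
Segment 2: SEQ = 63793, payload = 802 bytes
Segment 3: SEQ = 64595, payload = 677 bytes
Segment 4: SEQ = 65272, payload = 467 bytes
Segment 5: SEQ = 65739, payload = 901 bytes
SEQ of segment 5 = 63465 + 328 + 802 + 677 + 467 = 65739

65739


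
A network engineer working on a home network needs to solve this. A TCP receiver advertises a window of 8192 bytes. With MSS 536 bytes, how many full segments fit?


Given: RWND = 8192 bytes, MSS = 536 bytes
Full segments = floor(RWND / MSS)
Full segments = floor(8192 / 536)
Full segments = floor(15.2836) = 15

15


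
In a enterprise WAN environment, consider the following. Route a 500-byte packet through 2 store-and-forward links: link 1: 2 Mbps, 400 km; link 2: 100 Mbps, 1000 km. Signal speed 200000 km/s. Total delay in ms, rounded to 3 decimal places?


Packet = 500 bytes = 4000 bits. Store-and-forward: sum (t_trans + t_prop) per link.
Link 1: t_trans = 4000/(2*10^6) s = 2.0000 ms; t_prop = 400/200000 s = 2.0000 ms; subtotal = 4.0000 ms
Link 2: t_trans = 4000/(100*10^6) s = 0.0400 ms; t_prop = 1000/200000 s = 5.0000 ms; subtotal = 5.0400 ms
End-to-end = 4.0000 + 5.0400 = 9.0400 ms -> 9.040 ms (3 dp)

9.040


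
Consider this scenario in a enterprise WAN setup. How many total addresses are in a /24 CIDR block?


Given: CIDR prefix /24
Host bits = 32 - 24 = 8
Total addresses = 2^8 = 256

256


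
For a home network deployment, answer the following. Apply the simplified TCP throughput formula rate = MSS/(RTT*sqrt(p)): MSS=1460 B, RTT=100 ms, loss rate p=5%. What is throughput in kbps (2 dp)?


Given: MSS = 1460 bytes, RTT = 100 ms, loss = 5%
RTT in seconds = 100 / 1000 = 0.1
Loss rate = 5% = 0.05
sqrt(loss) = sqrt(0.05) = 0.223606797750
Throughput (bytes/s) = 1460 / (0.1 * 0.223606797750) = 65293.1849
Throughput (kbps) = 65293.1849 * 8 / 1000 = 522.345480 -> 522.35 kbps (2 dp)

522.35


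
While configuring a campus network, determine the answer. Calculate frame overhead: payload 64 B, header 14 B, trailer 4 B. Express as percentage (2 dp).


Given: payload = 64 B, header = 14 B, trailer = 4 B
Overhead bytes = header + trailer = 14 + 4 = 18
Total frame = payload + overhead = 64 + 18 = 82
Overhead % = 18 / 82 * 100 = 21.9512% -> 21.95% (2 dp)

21.95


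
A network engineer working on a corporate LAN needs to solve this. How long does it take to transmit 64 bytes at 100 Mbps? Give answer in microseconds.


Given: packet = 64 bytes, bandwidth = 100 Mbps
Packet in bits = 64 * 8 = 512 bits
Bandwidth = 100 * 10^6 = 100000000 bps
Time = 512 / 100000000 seconds
Time in us = 512 * 10^6 / 100000000 = 5.12

5.12


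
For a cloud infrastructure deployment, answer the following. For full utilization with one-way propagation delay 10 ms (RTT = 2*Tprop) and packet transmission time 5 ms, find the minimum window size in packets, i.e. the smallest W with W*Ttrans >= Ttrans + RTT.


Given: Ttrans = 5 ms, RTT = 20 ms (= 2 * Tprop, Tprop = 10 ms)
Time until first ACK returns = Ttrans + RTT = 5 + 20 = 25 ms
Need W * Ttrans >= Ttrans + RTT  ->  W >= (Ttrans + RTT) / Ttrans
(Ttrans + RTT) / Ttrans = 25 / 5 = 5
W_min = ceil(5) = 5

5


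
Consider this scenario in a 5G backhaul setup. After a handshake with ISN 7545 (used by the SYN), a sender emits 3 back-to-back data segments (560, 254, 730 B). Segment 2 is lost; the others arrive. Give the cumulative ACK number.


SYN uses sequence number 7545; first data byte = ISN + 1 = 7546.
Segment 1: SEQ = 7546, len = 560 B, covers [7546, 8105]
Segment 2: SEQ = 8106, len = 254 B, covers [8106, 8359] [LOST]
Segment 3: SEQ = 8360, len = 730 B, covers [8360, 9089]
In-order data received: bytes [7546, 8105] (segments 1..1).
Segment 2 missing -> gap begins at byte 8106; later segments buffered out of order.
Cumulative ACK = next expected in-order byte = 7546 + 560 = 8106

8106


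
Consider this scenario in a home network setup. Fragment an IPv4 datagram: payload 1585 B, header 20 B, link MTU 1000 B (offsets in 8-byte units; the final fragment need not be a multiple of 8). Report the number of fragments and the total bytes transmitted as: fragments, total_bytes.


Max data per non-final fragment = floor((MTU - header)/8)*8 = floor((1000 - 20)/8)*8 = floor(980/8)*8 = 976 B
Final fragment needs no 8-byte alignment: it can carry up to MTU - header = 980 B
Non-final fragments needed = ceil((payload - 980) / 976) = ceil(605/976) = ceil(0.6199) = 1
Number of fragments = 1 + 1 = 2
Fragment sizes (data): 1 * 976 B + 609 B (last, 609 <= 980 OK)
Total bytes sent = payload + n_frags * header = 1585 + 2*20 = 1585 + 40 = 1625 B

2, 1625


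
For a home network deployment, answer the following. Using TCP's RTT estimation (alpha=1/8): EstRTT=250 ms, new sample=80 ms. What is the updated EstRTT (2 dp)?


Given: EstRTT = 250 ms, SampleRTT = 80 ms, alpha = 1/8
New EstRTT = (1 - alpha) * EstRTT + alpha * SampleRTT
(7/8) * 250 = 218.75
(1/8) * 80 = 10
New EstRTT = 218.75 + 10 = 228.75 ms -> 228.75 ms (2 dp)

228.75


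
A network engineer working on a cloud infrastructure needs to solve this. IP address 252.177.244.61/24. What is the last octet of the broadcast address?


Given: IP = 252.177.244.61, prefix = /24
Host bits = 32 - 24 = 8
Network last octet = 61 AND mask = 0
Host part size = 2^8 - 1 = 255
Broadcast last octet = 0 OR 255 = 255

255


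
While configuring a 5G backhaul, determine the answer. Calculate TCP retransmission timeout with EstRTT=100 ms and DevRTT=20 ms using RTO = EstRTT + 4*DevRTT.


Given: EstRTT = 100 ms, DevRTT = 20 ms
Timeout = EstRTT + 4 * DevRTT
4 * DevRTT = 4 * 20 = 80
Timeout = 100 + 80 = 180 ms

180


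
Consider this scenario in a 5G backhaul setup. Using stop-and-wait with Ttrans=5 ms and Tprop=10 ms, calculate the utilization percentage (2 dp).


Given: Ttrans = 5 ms, Tprop = 10 ms
RTT = 2 * Tprop = 2 * 10 = 20 ms
U = Ttrans / (Ttrans + RTT)
U = 5 / (5 + 20)
U = 5 / 25 = 0.2
U% = 20.00%

20.00


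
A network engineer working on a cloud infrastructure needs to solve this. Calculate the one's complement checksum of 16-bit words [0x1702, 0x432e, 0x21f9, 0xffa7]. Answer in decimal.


Given words: [0x1702, 0x432e, 0x21f9, 0xffa7]
Step 1: Sum all words
Raw sum = 5890 + 17198 + 8697 + 65447 = 97232
Step 2: Fold carry: (31696 + 1) = 31697
One's complement = ~31697 & 0xFFFF = 33838

33838


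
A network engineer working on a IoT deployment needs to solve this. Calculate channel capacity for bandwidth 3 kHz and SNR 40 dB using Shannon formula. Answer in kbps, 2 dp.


Given: B = 3 kHz, SNR = 40 dB
SNR linear = 10^(40/10) = 10000
1 + SNR = 10001
log2(10001) = 13.2878566418
C = 3 * 1000 * 13.2878566418 = 39863.5699 bps
C = 39.863570 kbps -> 39.86 kbps (2 dp)

39.86


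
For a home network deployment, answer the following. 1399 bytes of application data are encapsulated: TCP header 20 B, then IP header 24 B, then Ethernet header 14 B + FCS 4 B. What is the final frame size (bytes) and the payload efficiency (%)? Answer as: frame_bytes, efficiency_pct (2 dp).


TCP segment = 1399 + 20 = 1419 B
IP packet = 1419 + 24 = 1443 B
Ethernet frame = 1443 + 14 + 4 = 1461 B
Efficiency = app / frame = 1399 / 1461 = 0.957563 = 95.7563% -> 95.76% (2 dp)

1461, 95.76


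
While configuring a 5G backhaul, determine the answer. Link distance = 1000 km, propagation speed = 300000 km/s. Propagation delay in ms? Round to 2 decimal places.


Given: distance = 1000 km, speed = 300000 km/s
Delay = distance / speed = 1000 / 300000 seconds
Delay in ms = 1000 * 1000 / 300000
Delay = 3.3333 ms
Rounded to 2 dp = 3.33 ms

3.33


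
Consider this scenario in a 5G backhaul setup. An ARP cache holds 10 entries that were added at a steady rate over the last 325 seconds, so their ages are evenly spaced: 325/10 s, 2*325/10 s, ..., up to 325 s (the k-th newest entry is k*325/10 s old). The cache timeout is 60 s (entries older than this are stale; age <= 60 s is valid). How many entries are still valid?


Ages are k * 325/10 s for k = 1..10 (spacing = 32.5000 s).
Entry k is valid iff k * 325/10 <= 60 iff k <= 10 * 60 / 325 = 1.8462
n_valid = floor(1.8462) = 1
(n_stale = 10 - 1 = 9)

1


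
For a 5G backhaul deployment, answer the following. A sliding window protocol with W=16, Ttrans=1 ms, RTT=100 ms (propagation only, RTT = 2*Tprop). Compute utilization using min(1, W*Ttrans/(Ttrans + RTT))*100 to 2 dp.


Given: W = 16, Ttrans = 1 ms, RTT = 100 ms (= 2 * Tprop, Tprop = 50 ms)
Cycle time = Ttrans + RTT = 1 + 100 = 101 ms (first packet sent until its ACK returns)
W * Ttrans = 16 * 1 = 16 ms of sending per cycle
W * Ttrans / (Ttrans + RTT) = 16 / 101 = 0.158416
U = min(1, 0.158416) = 0.158416
U% = 15.84%

15.84


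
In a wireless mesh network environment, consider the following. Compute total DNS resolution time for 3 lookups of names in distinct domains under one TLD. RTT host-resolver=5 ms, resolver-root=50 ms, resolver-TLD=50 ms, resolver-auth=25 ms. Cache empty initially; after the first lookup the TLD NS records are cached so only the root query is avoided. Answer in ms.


Lookup 1 (cold cache): local + root + TLD + auth = 5 + 50 + 50 + 25 = 130 ms
Lookups 2..3 (TLD NS cached -> skip root; new domain -> still ask TLD and auth): local + TLD + auth = 5 + 50 + 25 = 80 ms each
Remaining 2 lookups: 2 * 80 = 160 ms
Total = 130 + 160 = 290 ms

290


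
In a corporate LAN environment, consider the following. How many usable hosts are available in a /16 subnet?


Given: subnet mask /16
Host bits = 32 - 16 = 16
Total addresses = 2^16 = 65536
Usable hosts = 65536 - 2 (network + broadcast) = 65534

65534


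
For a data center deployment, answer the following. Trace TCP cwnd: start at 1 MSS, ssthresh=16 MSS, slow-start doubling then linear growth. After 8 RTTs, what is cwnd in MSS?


RTT 0: cwnd = 1 MSS (initial)
RTT 1: cwnd = 2 MSS (slow start, doubled)
RTT 2: cwnd = 4 MSS (slow start, doubled)
RTT 3: cwnd = 8 MSS (slow start, doubled)
RTT 4: cwnd = 16 MSS (slow start, doubled)
RTT 5: cwnd = 17 MSS (congestion avoidance, +1)
RTT 6: cwnd = 18 MSS (congestion avoidance, +1)
RTT 7: cwnd = 19 MSS (congestion avoidance, +1)
RTT 8: cwnd = 20 MSS (congestion avoidance, +1)

20


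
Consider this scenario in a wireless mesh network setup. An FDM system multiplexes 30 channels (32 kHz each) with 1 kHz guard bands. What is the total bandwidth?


Given: 30 channels, 32 kHz each, guard = 1 kHz
Channel bandwidth = 30 * 32 = 960 kHz
Guard bands = 29 gaps * 1 kHz = 29 kHz
Total = 960 + 29 = 989 kHz

989


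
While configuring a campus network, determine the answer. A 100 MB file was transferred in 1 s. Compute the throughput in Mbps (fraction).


Given: file = 100 MB, time = 1 s
File in Mb = 100 * 8 = 800 Mb
Throughput = 800 / 1 Mbps
Throughput = 800 Mbps

800


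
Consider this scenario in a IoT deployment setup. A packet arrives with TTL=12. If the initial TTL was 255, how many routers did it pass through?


Given: initial TTL = 255, received TTL = 12
Hops = initial TTL - received TTL
Hops = 255 - 12 = 243

243


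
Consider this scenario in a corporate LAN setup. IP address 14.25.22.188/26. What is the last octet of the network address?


Given: IP = 14.25.22.188, prefix = /26
Subnet mask = 255.255.255.192
Last octet of IP: 188
Last octet of mask: 192
Network last octet = 188 AND 192 = 128

128


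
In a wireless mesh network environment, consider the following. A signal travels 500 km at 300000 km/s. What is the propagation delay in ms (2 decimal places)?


Given: distance = 500 km, speed = 300000 km/s
Delay = distance / speed = 500 / 300000 seconds
Delay in ms = 500 * 1000 / 300000
Delay = 1.6667 ms
Rounded to 2 dp = 1.67 ms

1.67


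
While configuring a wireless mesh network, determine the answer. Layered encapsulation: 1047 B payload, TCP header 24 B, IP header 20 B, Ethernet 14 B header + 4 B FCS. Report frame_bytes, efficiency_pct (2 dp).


TCP segment = 1047 + 24 = 1071 B
IP packet = 1071 + 20 = 1091 B
Ethernet frame = 1091 + 14 + 4 = 1109 B
Efficiency = app / frame = 1047 / 1109 = 0.944094 = 94.4094% -> 94.41% (2 dp)

1109, 94.41


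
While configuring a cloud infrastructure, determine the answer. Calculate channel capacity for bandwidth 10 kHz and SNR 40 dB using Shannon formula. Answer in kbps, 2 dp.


Given: B = 10 kHz, SNR = 40 dB
SNR linear = 10^(40/10) = 10000
1 + SNR = 10001
log2(10001) = 13.2878566418
C = 10 * 1000 * 13.2878566418 = 132878.5664 bps
C = 132.878566 kbps -> 132.88 kbps (2 dp)

132.88


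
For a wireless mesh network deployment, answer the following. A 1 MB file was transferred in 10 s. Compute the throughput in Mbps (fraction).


Given: file = 1 MB, time = 10 s
File in Mb = 1 * 8 = 8 Mb
Throughput = 8 / 10 Mbps
Throughput = 4/5 Mbps

4/5


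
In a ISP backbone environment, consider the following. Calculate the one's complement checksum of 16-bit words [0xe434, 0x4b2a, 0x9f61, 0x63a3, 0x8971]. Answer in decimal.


Given words: [0xe434, 0x4b2a, 0x9f61, 0x63a3, 0x8971]
Step 1: Sum all words
Raw sum = 58420 + 19242 + 40801 + 25507 + 35185 = 179155
Step 2: Fold carry: (48083 + 2) = 48085
One's complement = ~48085 & 0xFFFF = 17450

17450


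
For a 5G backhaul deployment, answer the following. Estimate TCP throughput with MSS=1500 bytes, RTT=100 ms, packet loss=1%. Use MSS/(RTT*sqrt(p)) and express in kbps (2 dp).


Given: MSS = 1500 bytes, RTT = 100 ms, loss = 1%
RTT in seconds = 100 / 1000 = 0.1
Loss rate = 1% = 0.01
sqrt(loss) = sqrt(0.01) = 0.1
Throughput (bytes/s) = 1500 / (0.1 * 0.1) = 150000.0000
Throughput (kbps) = 150000.0000 * 8 / 1000 = 1200.000000 -> 1200.00 kbps (2 dp)

1200.00


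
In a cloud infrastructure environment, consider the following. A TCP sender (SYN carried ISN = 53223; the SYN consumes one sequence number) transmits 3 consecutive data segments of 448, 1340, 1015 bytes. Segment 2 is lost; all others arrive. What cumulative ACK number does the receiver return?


SYN uses sequence number 53223; first data byte = ISN + 1 = 53224.
Segment 1: SEQ = 53224, len = 448 B, covers [53224, 53671]
Segment 2: SEQ = 53672, len = 1340 B, covers [53672, 55011] [LOST]
Segment 3: SEQ = 55012, len = 1015 B, covers [55012, 56026]
In-order data received: bytes [53224, 53671] (segments 1..1).
Segment 2 missing -> gap begins at byte 53672; later segments buffered out of order.
Cumulative ACK = next expected in-order byte = 53224 + 448 = 53672

53672


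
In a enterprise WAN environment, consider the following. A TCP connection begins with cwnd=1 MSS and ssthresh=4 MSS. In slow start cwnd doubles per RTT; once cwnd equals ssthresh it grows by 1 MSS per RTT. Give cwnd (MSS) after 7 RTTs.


RTT 0: cwnd = 1 MSS (initial)
RTT 1: cwnd = 2 MSS (slow start, doubled)
RTT 2: cwnd = 4 MSS (slow start, doubled)
RTT 3: cwnd = 5 MSS (congestion avoidance, +1)
RTT 4: cwnd = 6 MSS (congestion avoidance, +1)
RTT 5: cwnd = 7 MSS (congestion avoidance, +1)
RTT 6: cwnd = 8 MSS (congestion avoidance, +1)
RTT 7: cwnd = 9 MSS (congestion avoidance, +1)

9


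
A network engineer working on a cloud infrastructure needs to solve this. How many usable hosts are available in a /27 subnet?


Given: subnet mask /27
Host bits = 32 - 27 = 5
Total addresses = 2^5 = 32
Usable hosts = 32 - 2 (network + broadcast) = 30

30


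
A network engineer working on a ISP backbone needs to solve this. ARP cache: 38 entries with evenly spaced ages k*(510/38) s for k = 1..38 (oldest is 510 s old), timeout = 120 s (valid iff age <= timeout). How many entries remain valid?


Ages are k * 510/38 s for k = 1..38 (spacing = 13.4211 s).
Entry k is valid iff k * 510/38 <= 120 iff k <= 38 * 120 / 510 = 8.9412
n_valid = floor(8.9412) = 8
(n_stale = 38 - 8 = 30)

8


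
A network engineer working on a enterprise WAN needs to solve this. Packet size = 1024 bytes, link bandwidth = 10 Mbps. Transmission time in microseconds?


Given: packet = 1024 bytes, bandwidth = 10 Mbps
Packet in bits = 1024 * 8 = 8192 bits
Bandwidth = 10 * 10^6 = 10000000 bps
Time = 8192 / 10000000 seconds
Time in us = 8192 * 10^6 / 10000000 = 819.2

819.2


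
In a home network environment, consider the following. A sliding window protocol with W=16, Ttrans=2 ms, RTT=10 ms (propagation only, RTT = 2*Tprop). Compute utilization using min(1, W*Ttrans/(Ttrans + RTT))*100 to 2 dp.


Given: W = 16, Ttrans = 2 ms, RTT = 10 ms (= 2 * Tprop, Tprop = 5 ms)
Cycle time = Ttrans + RTT = 2 + 10 = 12 ms (first packet sent until its ACK returns)
W * Ttrans = 16 * 2 = 32 ms of sending per cycle
W * Ttrans / (Ttrans + RTT) = 32 / 12 = 2.666667
U = min(1, 2.666667) = 1.000000
U% = 100.00%

100.00


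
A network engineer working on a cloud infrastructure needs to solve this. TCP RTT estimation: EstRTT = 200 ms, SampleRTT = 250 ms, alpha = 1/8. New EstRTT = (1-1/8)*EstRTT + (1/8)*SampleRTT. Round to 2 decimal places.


Given: EstRTT = 200 ms, SampleRTT = 250 ms, alpha = 1/8
New EstRTT = (1 - alpha) * EstRTT + alpha * SampleRTT
(7/8) * 200 = 175
(1/8) * 250 = 31.25
New EstRTT = 175 + 31.25 = 206.25 ms -> 206.25 ms (2 dp)

206.25


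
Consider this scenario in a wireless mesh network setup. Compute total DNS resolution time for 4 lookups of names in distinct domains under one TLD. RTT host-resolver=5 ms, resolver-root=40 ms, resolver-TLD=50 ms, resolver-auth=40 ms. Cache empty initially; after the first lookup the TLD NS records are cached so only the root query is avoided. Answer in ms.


Lookup 1 (cold cache): local + root + TLD + auth = 5 + 40 + 50 + 40 = 135 ms
Lookups 2..4 (TLD NS cached -> skip root; new domain -> still ask TLD and auth): local + TLD + auth = 5 + 50 + 40 = 95 ms each
Remaining 3 lookups: 3 * 95 = 285 ms
Total = 135 + 285 = 420 ms

420


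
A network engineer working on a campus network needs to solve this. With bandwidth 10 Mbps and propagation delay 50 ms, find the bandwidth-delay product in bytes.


Given: bandwidth = 10 Mbps, delay = 50 ms
BDP in bits = 10 * 10^6 * 50 / 1000
BDP in bits = 500000
BDP in bytes = 500000 / 8 = 62500

62500


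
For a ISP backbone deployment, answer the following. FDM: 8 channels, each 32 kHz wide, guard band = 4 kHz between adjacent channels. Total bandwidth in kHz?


Given: 8 channels, 32 kHz each, guard = 4 kHz
Channel bandwidth = 8 * 32 = 256 kHz
Guard bands = 7 gaps * 4 kHz = 28 kHz
Total = 256 + 28 = 284 kHz

284


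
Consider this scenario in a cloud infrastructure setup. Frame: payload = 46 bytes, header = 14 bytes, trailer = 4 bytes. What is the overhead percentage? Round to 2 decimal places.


Given: payload = 46 B, header = 14 B, trailer = 4 B
Overhead bytes = header + trailer = 14 + 4 = 18
Total frame = payload + overhead = 46 + 18 = 64
Overhead % = 18 / 64 * 100 = 28.1250% -> 28.13% (2 dp)

28.13


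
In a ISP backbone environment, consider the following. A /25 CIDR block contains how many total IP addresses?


Given: CIDR prefix /25
Host bits = 32 - 25 = 7
Total addresses = 2^7 = 128

128


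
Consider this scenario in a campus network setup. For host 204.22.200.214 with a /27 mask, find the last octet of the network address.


Given: IP = 204.22.200.214, prefix = /27
Subnet mask = 255.255.255.224
Last octet of IP: 214
Last octet of mask: 224
Network last octet = 214 AND 224 = 192

192


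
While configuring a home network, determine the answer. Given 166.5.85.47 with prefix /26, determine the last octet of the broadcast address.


Given: IP = 166.5.85.47, prefix = /26
Host bits = 32 - 26 = 6
Network last octet = 47 AND mask = 0
Host part size = 2^6 - 1 = 63
Broadcast last octet = 0 OR 63 = 63

63


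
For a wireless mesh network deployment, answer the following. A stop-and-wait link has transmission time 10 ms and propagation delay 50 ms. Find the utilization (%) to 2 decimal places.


Given: Ttrans = 10 ms, Tprop = 50 ms
RTT = 2 * Tprop = 2 * 50 = 100 ms
U = Ttrans / (Ttrans + RTT)
U = 10 / (10 + 100)
U = 10 / 110 = 0.090909
U% = 9.09%

9.09


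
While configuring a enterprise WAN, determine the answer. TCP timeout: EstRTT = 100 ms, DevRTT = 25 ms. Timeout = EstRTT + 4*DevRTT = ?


Given: EstRTT = 100 ms, DevRTT = 25 ms
Timeout = EstRTT + 4 * DevRTT
4 * DevRTT = 4 * 25 = 100
Timeout = 100 + 100 = 200 ms

200


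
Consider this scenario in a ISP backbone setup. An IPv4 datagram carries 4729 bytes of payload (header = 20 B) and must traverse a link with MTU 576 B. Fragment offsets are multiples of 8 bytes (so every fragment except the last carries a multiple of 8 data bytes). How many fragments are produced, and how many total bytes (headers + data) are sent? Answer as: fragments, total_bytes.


Max data per non-final fragment = floor((MTU - header)/8)*8 = floor((576 - 20)/8)*8 = floor(556/8)*8 = 552 B
Final fragment needs no 8-byte alignment: it can carry up to MTU - header = 556 B
Non-final fragments needed = ceil((payload - 556) / 552) = ceil(4173/552) = ceil(7.5598) = 8
Number of fragments = 8 + 1 = 9
Fragment sizes (data): 8 * 552 B + 313 B (last, 313 <= 556 OK)
Total bytes sent = payload + n_frags * header = 4729 + 9*20 = 4729 + 180 = 4909 B

9, 4909


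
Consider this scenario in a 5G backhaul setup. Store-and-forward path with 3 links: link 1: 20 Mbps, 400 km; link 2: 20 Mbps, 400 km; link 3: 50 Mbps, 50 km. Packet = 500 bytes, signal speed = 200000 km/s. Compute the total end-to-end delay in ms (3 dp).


Packet = 500 bytes = 4000 bits. Store-and-forward: sum (t_trans + t_prop) per link.
Link 1: t_trans = 4000/(20*10^6) s = 0.2000 ms; t_prop = 400/200000 s = 2.0000 ms; subtotal = 2.2000 ms
Link 2: t_trans = 4000/(20*10^6) s = 0.2000 ms; t_prop = 400/200000 s = 2.0000 ms; subtotal = 2.2000 ms
Link 3: t_trans = 4000/(50*10^6) s = 0.0800 ms; t_prop = 50/200000 s = 0.2500 ms; subtotal = 0.3300 ms
End-to-end = 2.2000 + 2.2000 + 0.3300 = 4.7300 ms -> 4.730 ms (3 dp)

4.730


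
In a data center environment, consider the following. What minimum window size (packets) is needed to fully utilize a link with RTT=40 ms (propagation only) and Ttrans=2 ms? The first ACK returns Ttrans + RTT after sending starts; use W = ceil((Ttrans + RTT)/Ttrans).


Given: Ttrans = 2 ms, RTT = 40 ms (= 2 * Tprop, Tprop = 20 ms)
Time until first ACK returns = Ttrans + RTT = 2 + 40 = 42 ms
Need W * Ttrans >= Ttrans + RTT  ->  W >= (Ttrans + RTT) / Ttrans
(Ttrans + RTT) / Ttrans = 42 / 2 = 21
W_min = ceil(21) = 21

21


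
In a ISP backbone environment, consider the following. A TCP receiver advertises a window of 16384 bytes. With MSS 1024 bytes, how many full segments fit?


Given: RWND = 16384 bytes, MSS = 1024 bytes
Full segments = floor(RWND / MSS)
Full segments = floor(16384 / 1024)
Full segments = floor(16.0) = 16

16


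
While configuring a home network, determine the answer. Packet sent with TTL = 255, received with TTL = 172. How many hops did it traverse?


Given: initial TTL = 255, received TTL = 172
Hops = initial TTL - received TTL
Hops = 255 - 172 = 83

83


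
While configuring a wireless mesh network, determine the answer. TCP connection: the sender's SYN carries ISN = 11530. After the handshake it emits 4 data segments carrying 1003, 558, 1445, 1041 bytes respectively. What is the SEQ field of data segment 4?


The SYN occupies sequence number ISN = 11530, so the first data byte is ISN + 1 = 11531.
SEQ of data segment i = (ISN + 1) + sum of payload sizes of segments 1..i-1.
Segment 1: SEQ = 11531, payload = 1003 bytes
Segment 2: SEQ = 12534, payload = 558 bytes
Segment 3: SEQ = 13092, payload = 1445 bytes
Segment 4: SEQ = 14537, payload = 1041 bytes
SEQ of segment 4 = 11531 + 1003 + 558 + 1445 = 14537

14537


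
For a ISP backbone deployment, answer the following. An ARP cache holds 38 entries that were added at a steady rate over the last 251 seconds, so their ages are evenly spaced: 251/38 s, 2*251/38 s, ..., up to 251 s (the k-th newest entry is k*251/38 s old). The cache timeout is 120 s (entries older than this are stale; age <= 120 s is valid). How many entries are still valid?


Ages are k * 251/38 s for k = 1..38 (spacing = 6.6053 s).
Entry k is valid iff k * 251/38 <= 120 iff k <= 38 * 120 / 251 = 18.1673
n_valid = floor(18.1673) = 18
(n_stale = 38 - 18 = 20)

18


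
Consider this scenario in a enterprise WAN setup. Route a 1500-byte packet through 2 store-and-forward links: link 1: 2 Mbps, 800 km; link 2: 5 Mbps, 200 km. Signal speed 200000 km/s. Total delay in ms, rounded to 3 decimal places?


Packet = 1500 bytes = 12000 bits. Store-and-forward: sum (t_trans + t_prop) per link.
Link 1: t_trans = 12000/(2*10^6) s = 6.0000 ms; t_prop = 800/200000 s = 4.0000 ms; subtotal = 10.0000 ms
Link 2: t_trans = 12000/(5*10^6) s = 2.4000 ms; t_prop = 200/200000 s = 1.0000 ms; subtotal = 3.4000 ms
End-to-end = 10.0000 + 3.4000 = 13.4000 ms -> 13.400 ms (3 dp)

13.400


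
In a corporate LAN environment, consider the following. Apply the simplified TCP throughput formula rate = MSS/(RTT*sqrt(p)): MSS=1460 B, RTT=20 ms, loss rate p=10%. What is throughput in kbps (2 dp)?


Given: MSS = 1460 bytes, RTT = 20 ms, loss = 10%
RTT in seconds = 20 / 1000 = 0.02
Loss rate = 10% = 0.1
sqrt(loss) = sqrt(0.1) = 0.316227766017
Throughput (bytes/s) = 1460 / (0.02 * 0.316227766017) = 230846.2692
Throughput (kbps) = 230846.2692 * 8 / 1000 = 1846.770154 -> 1846.77 kbps (2 dp)

1846.77


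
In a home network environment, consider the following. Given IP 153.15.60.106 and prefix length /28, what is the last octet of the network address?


Given: IP = 153.15.60.106, prefix = /28
Subnet mask = 255.255.255.240
Last octet of IP: 106
Last octet of mask: 240
Network last octet = 106 AND 240 = 96

96


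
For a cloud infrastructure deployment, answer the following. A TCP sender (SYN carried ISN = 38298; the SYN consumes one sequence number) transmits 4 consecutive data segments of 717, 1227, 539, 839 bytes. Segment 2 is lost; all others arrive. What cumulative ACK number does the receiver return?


SYN uses sequence number 38298; first data byte = ISN + 1 = 38299.
Segment 1: SEQ = 38299, len = 717 B, covers [38299, 39015]
Segment 2: SEQ = 39016, len = 1227 B, covers [39016, 40242] [LOST]
Segment 3: SEQ = 40243, len = 539 B, covers [40243, 40781]
Segment 4: SEQ = 40782, len = 839 B, covers [40782, 41620]
In-order data received: bytes [38299, 39015] (segments 1..1).
Segment 2 missing -> gap begins at byte 39016; later segments buffered out of order.
Cumulative ACK = next expected in-order byte = 38299 + 717 = 39016

39016


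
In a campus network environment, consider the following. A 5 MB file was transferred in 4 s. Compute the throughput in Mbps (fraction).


Given: file = 5 MB, time = 4 s
File in Mb = 5 * 8 = 40 Mb
Throughput = 40 / 4 Mbps
Throughput = 10 Mbps

10


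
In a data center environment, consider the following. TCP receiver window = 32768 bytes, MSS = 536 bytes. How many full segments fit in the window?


Given: RWND = 32768 bytes, MSS = 536 bytes
Full segments = floor(RWND / MSS)
Full segments = floor(32768 / 536)
Full segments = floor(61.1343) = 61

61


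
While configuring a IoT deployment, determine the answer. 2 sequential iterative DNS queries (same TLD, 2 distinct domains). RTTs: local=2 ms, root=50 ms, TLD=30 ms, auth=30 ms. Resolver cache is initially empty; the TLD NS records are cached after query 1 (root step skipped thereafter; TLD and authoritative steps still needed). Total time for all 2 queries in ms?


Lookup 1 (cold cache): local + root + TLD + auth = 2 + 50 + 30 + 30 = 112 ms
Lookups 2..2 (TLD NS cached -> skip root; new domain -> still ask TLD and auth): local + TLD + auth = 2 + 30 + 30 = 62 ms each
Remaining 1 lookups: 1 * 62 = 62 ms
Total = 112 + 62 = 174 ms

174
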